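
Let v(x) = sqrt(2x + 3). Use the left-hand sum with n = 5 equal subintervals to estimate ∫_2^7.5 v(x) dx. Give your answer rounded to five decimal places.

18.38983

Δx = (7.5 − 2)/5 = 1.1.
Left endpoints: 2, 3.1, 4.2, 5.3, 6.4.
v(2) ≈ 2.64575, v(3.1) ≈ 3.03315, v(4.2) ≈ 3.37639, v(5.3) ≈ 3.68782, v(6.4) ≈ 3.97492.
Sum = Δx · [v(2) + v(3.1) + v(4.2) + v(5.3) + v(6.4)].
Sum ≈ 18.38983.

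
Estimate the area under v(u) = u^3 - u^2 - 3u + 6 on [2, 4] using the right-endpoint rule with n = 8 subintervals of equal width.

40.25

Δu = (4 − 2)/8 = 0.25.
Right endpoints: 2.25, 2.5, 2.75, 3, 3.25, 3.5, 3.75, 4.
v(2.25) = 5.578125, v(2.5) = 7.875, v(2.75) = 10.984375, v(3) = 15, v(3.25) = 20.015625, v(3.5) = 26.125, v(3.75) = 33.421875, v(4) = 42.
Sum = Δu · [v(2.25) + v(2.5) + v(2.75) + ...].
Sum = 40.25.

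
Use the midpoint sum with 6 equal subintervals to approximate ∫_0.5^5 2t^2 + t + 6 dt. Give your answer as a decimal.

122.203125

Δt = (5 − 0.5)/6 = 0.75.
Midpoints: 0.875, 1.625, 2.375, 3.125, 3.875, 4.625.
f(0.875) = 8.40625, f(1.625) = 12.90625, f(2.375) = 19.65625, f(3.125) = 28.65625, f(3.875) = 39.90625, f(4.625) = 53.40625.
Sum = Δt · [f(0.875) + f(1.625) + f(2.375) + ...].
Sum = 122.203125.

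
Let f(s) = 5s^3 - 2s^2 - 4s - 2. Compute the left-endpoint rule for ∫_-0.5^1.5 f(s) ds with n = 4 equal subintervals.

-5

Δs = (1.5 − (-0.5))/4 = 0.5.
Left endpoints: -0.5, 0, 0.5, 1.
f(-0.5) = -1.125, f(0) = -2, f(0.5) = -3.875, f(1) = -3.
Sum = Δs · [f(-0.5) + f(0) + f(0.5) + f(1)].
Sum = -5.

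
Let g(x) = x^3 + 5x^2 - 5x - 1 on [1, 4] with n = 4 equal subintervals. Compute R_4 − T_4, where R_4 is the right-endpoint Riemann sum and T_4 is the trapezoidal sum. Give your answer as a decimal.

R_4 = 177.890625.
T_4 = 131.765625.
R_4 − T_4 = 46.125.

46.125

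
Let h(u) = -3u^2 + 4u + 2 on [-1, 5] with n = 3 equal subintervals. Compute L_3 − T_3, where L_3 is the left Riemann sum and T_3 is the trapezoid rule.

48

L_3 = -30.
T_3 = -78.
L_3 − T_3 = 48.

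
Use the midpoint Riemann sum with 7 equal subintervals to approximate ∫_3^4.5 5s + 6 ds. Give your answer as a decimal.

37.125

Δs = (4.5 − 3)/7 = 3/14.
Midpoints: 87/28, 93/28, 99/28, 3.75, 111/28, 117/28, 123/28.
f(87/28) = 603/28, f(93/28) = 633/28, f(99/28) = 663/28, f(3.75) = 24.75, f(111/28) = 723/28, f(117/28) = 753/28, f(123/28) = 783/28.
Sum = Δs · [f(87/28) + f(93/28) + f(99/28) + ...].
Sum = 37.125.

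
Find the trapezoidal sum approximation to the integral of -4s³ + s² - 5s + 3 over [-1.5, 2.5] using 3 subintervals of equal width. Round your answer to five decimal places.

-31.59259

Δs = (2.5 − (-1.5))/3 = 4/3.
f(-1.5) = 26.25, f(-1/6) = 419/108, f(7/6) = -845/108, f(2.5) = -65.75.
T_3 = (Δs/2)·[f(s_0) + 2f(s_1) + 2f(s_2) + f(s_3)].
Sum ≈ -31.59259.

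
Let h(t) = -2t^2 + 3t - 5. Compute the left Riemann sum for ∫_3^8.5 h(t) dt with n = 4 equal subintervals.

-251.8828125

Δt = (8.5 − 3)/4 = 1.375.
Left endpoints: 3, 4.375, 5.75, 7.125.
h(3) = -14, h(4.375) = -30.15625, h(5.75) = -53.875, h(7.125) = -85.15625.
Sum = Δt · [h(3) + h(4.375) + h(5.75) + h(7.125)].
Sum = -251.8828125.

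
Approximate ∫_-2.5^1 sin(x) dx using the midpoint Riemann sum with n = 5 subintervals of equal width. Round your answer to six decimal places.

-1.369230

Δx = (1 − (-2.5))/5 = 0.7.
Midpoints: -2.15, -1.45, -0.75, -0.05, 0.65.
f(-2.15) ≈ -0.836899, f(-1.45) ≈ -0.992713, f(-0.75) ≈ -0.681639, f(-0.05) ≈ -0.049979, f(0.65) ≈ 0.605186.
Sum = Δx · [f(-2.15) + f(-1.45) + f(-0.75) + f(-0.05) + f(0.65)].
Sum ≈ -1.369230.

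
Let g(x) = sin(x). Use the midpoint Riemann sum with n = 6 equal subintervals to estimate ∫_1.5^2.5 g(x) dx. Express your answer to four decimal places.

0.8729

Δx = (2.5 − 1.5)/6 = 1/6.
Midpoints: 19/12, 1.75, 23/12, 25/12, 2.25, 29/12.
g(19/12) ≈ 0.9999, g(1.75) ≈ 0.9840, g(23/12) ≈ 0.9408, g(25/12) ≈ 0.8715, g(2.25) ≈ 0.7781, g(29/12) ≈ 0.6631.
Sum = Δx · [g(19/12) + g(1.75) + g(23/12) + ...].
Sum ≈ 0.8729.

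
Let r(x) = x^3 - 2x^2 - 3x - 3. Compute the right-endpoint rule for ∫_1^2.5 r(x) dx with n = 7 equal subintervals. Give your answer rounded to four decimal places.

Δx = (2.5 − 1)/7 = 3/14.
Right endpoints: 17/14, 10/7, 23/14, 13/7, 29/14, 16/7, 2.5.
r(17/14) = -21407/2744, r(10/7) = -2899/343, r(23/14) = -24401/2744, r(13/7) = -3109/343, r(29/14) = -24443/2744, r(16/7) = -2869/343, r(2.5) = -7.375.
Sum = Δx · [r(17/14) + r(10/7) + r(23/14) + ...].
Sum ≈ -12.6122.

-12.6122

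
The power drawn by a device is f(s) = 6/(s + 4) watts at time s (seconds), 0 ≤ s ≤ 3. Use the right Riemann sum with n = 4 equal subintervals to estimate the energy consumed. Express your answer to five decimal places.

3.12841

Δs = (3 − 0)/4 = 0.75.
Right endpoints: 0.75, 1.5, 2.25, 3.
f(0.75) = 24/19, f(1.5) = 12/11, f(2.25) = 0.96, f(3) = 6/7.
Sum = Δs · [f(0.75) + f(1.5) + f(2.25) + f(3)].
Sum ≈ 3.12841.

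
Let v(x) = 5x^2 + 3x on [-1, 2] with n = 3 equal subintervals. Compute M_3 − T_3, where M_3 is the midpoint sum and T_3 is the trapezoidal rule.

-3.75

M_3 = 18.25.
T_3 = 22.
M_3 − T_3 = -3.75.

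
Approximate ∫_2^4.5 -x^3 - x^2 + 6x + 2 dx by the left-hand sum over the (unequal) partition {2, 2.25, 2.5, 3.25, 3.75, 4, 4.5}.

Subinterval widths: 0.25, 0.25, 0.75, 0.5, 0.25, 0.5.
Left endpoints: 2, 2.25, 2.5, 3.25, 3.75, 4.
f(2) = 2, f(2.25) = -0.953125, f(2.5) = -4.875, f(3.25) = -23.390625, f(3.75) = -42.296875, f(4) = -54.
Sum = Σ Δx_i · f(x_i).
Sum = -52.6640625.

-52.6640625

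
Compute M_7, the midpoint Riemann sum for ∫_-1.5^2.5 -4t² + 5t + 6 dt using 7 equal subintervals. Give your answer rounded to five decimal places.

Δt = (2.5 − (-1.5))/7 = 4/7.
Midpoints: -17/14, -9/14, -1/14, 0.5, 15/14, 23/14, 31/14.
f(-17/14) = -585/98, f(-9/14) = 111/98, f(-1/14) = 551/98, f(0.5) = 7.5, f(15/14) = 663/98, f(23/14) = 335/98, f(31/14) = -249/98.
Sum = Δt · [f(-17/14) + f(-9/14) + f(-1/14) + ...].
Sum ≈ 9.10204.

9.10204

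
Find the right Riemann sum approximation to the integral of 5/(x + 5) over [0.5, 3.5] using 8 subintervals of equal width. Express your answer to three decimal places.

Δx = (3.5 − 0.5)/8 = 0.375.
Right endpoints: 0.875, 1.25, 1.625, 2, 2.375, 2.75, 3.125, 3.5.
f(0.875) = 40/47, f(1.25) = 0.8, f(1.625) = 40/53, f(2) = 5/7, f(2.375) = 40/59, f(2.75) = 20/31, f(3.125) = 8/13, f(3.5) = 10/17.
Sum = Δx · [f(0.875) + f(1.25) + f(1.625) + ...].
Sum ≈ 2.118.

2.118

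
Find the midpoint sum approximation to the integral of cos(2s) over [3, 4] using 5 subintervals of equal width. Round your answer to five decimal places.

Δs = (4 − 3)/5 = 0.2.
Midpoints: 3.1, 3.3, 3.5, 3.7, 3.9.
f(3.1) ≈ 0.99654, f(3.3) ≈ 0.95023, f(3.5) ≈ 0.75390, f(3.7) ≈ 0.43855, f(3.9) ≈ 0.05396.
Sum = Δs · [f(3.1) + f(3.3) + f(3.5) + f(3.7) + f(3.9)].
Sum ≈ 0.63864.

0.63864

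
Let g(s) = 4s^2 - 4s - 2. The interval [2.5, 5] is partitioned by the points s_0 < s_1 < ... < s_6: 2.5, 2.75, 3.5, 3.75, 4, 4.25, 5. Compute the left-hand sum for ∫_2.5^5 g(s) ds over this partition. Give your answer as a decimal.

85.6875

Subinterval widths: 0.25, 0.75, 0.25, 0.25, 0.25, 0.75.
Left endpoints: 2.5, 2.75, 3.5, 3.75, 4, 4.25.
g(2.5) = 13, g(2.75) = 17.25, g(3.5) = 33, g(3.75) = 39.25, g(4) = 46, g(4.25) = 53.25.
Sum = Σ Δs_i · g(s_i).
Sum = 85.6875.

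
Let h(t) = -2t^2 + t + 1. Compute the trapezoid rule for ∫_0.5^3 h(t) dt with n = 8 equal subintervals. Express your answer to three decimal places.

Δt = (3 − 0.5)/8 = 0.3125.
h(0.5) = 1, h(0.8125) = 0.4921875, h(1.125) = -0.40625, h(1.4375) = -1.6953125, h(1.75) = -3.375, h(2.0625) = -5.4453125, h(2.375) = -7.90625, h(2.6875) = -10.7578125, h(3) = -14.
T_8 = (Δt/2)·[h(t_0) + 2h(t_1) + ... + 2h(t_{7}) + h(t_8)].
Sum ≈ -11.123.

-11.123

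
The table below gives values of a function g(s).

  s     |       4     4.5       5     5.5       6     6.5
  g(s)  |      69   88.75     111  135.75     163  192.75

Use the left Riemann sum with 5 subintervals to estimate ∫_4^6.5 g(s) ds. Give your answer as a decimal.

283.75

Δs = 0.5.
Sum = 0.5·[69 + 88.75 + 111 + 135.75 + 163] = 283.75.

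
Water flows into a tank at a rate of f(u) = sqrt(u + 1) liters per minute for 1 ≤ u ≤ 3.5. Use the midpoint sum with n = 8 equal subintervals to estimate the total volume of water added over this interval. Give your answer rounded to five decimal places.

Δu = (3.5 − 1)/8 = 0.3125.
Midpoints: 1.15625, 1.46875, 1.78125, 2.09375, 2.40625, 2.71875, 3.03125, 3.34375.
f(1.15625) ≈ 1.46842, f(1.46875) ≈ 1.57123, f(1.78125) ≈ 1.66771, f(2.09375) ≈ 1.75891, f(2.40625) ≈ 1.84560, f(2.71875) ≈ 1.92841, f(3.03125) ≈ 2.00780, f(3.34375) ≈ 2.08417.
Sum = Δu · [f(1.15625) + f(1.46875) + f(1.78125) + ...].
Sum ≈ 4.47882.

4.47882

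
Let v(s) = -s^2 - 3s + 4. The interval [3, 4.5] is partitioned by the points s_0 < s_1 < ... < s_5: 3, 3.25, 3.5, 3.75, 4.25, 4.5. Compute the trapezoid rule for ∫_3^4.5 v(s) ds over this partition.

Subinterval widths: 0.25, 0.25, 0.25, 0.5, 0.25.
v(3) = -14, v(3.25) = -16.3125, v(3.5) = -18.75, v(3.75) = -21.3125, v(4.25) = -26.8125, v(4.5) = -29.75.
On each subinterval the trapezoid contributes (Δs_i/2)·[v(s_{i-1}) + v(s_i)].
Sum = -32.28125.

-32.28125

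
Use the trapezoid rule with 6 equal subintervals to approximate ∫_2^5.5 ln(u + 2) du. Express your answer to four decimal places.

6.0633

Δu = (5.5 − 2)/6 = 7/12.
f(2) ≈ 1.3863, f(31/12) ≈ 1.5224, f(19/6) ≈ 1.6422, f(3.75) ≈ 1.7492, f(13/3) ≈ 1.8458, f(59/12) ≈ 1.9339, f(5.5) ≈ 2.0149.
T_6 = (Δu/2)·[f(u_0) + 2f(u_1) + ... + 2f(u_{5}) + f(u_6)].
Sum ≈ 6.0633.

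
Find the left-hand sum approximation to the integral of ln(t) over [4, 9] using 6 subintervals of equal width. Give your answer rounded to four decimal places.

Δt = (9 − 4)/6 = 5/6.
Left endpoints: 4, 29/6, 17/3, 6.5, 22/3, 49/6.
f(4) ≈ 1.3863, f(29/6) ≈ 1.5755, f(17/3) ≈ 1.7346, f(6.5) ≈ 1.8718, f(22/3) ≈ 1.9924, f(49/6) ≈ 2.1001.
Sum = Δt · [f(4) + f(29/6) + f(17/3) + ...].
Sum ≈ 8.8839.

8.8839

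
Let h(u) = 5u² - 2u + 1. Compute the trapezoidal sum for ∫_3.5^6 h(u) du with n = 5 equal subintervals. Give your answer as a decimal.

267.8125

Δu = (6 − 3.5)/5 = 0.5.
h(3.5) = 55.25, h(4) = 73, h(4.5) = 93.25, h(5) = 116, h(5.5) = 141.25, h(6) = 169.
T_5 = (Δu/2)·[h(u_0) + 2h(u_1) + ... + 2h(u_{4}) + h(u_5)].
Sum = 267.8125.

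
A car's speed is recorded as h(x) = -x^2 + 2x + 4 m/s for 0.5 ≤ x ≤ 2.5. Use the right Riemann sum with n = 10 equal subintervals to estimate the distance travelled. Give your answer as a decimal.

Δx = (2.5 − 0.5)/10 = 0.2.
Right endpoints: 0.7, 0.9, 1.1, 1.3, 1.5, 1.7, 1.9, 2.1, 2.3, 2.5.
h(0.7) = 4.91, h(0.9) = 4.99, h(1.1) = 4.99, h(1.3) = 4.91, h(1.5) = 4.75, h(1.7) = 4.51, h(1.9) = 4.19, h(2.1) = 3.79, h(2.3) = 3.31, h(2.5) = 2.75.
Sum = Δx · [h(0.7) + h(0.9) + h(1.1) + ...].
Sum = 8.62.

8.62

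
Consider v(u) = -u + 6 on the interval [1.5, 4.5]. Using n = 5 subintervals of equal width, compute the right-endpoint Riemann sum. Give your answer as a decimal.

8.1

Δu = (4.5 − 1.5)/5 = 0.6.
Right endpoints: 2.1, 2.7, 3.3, 3.9, 4.5.
v(2.1) = 3.9, v(2.7) = 3.3, v(3.3) = 2.7, v(3.9) = 2.1, v(4.5) = 1.5.
Sum = Δu · [v(2.1) + v(2.7) + v(3.3) + v(3.9) + v(4.5)].
Sum = 8.1.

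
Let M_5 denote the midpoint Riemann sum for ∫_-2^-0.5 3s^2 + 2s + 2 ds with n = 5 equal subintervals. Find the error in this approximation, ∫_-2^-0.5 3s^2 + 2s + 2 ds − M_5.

Exact integral: ∫_-2^-0.5 f(s) ds = 7.125.
M_5 = 7.09125.
Error = 7.125 − 7.09125 = 0.03375.

0.03375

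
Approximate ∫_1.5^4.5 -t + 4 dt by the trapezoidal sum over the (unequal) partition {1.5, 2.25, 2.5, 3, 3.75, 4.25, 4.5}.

3

Subinterval widths: 0.75, 0.25, 0.5, 0.75, 0.5, 0.25.
f(1.5) = 2.5, f(2.25) = 1.75, f(2.5) = 1.5, f(3) = 1, f(3.75) = 0.25, f(4.25) = -0.25, f(4.5) = -0.5.
On each subinterval the trapezoid contributes (Δt_i/2)·[f(t_{i-1}) + f(t_i)].
Sum = 3.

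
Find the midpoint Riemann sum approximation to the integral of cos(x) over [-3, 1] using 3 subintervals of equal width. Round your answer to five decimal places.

1.05933

Δx = (1 − (-3))/3 = 4/3.
Midpoints: -7/3, -1, 1/3.
f(-7/3) ≈ -0.69076, f(-1) ≈ 0.54030, f(1/3) ≈ 0.94496.
Sum = Δx · [f(-7/3) + f(-1) + f(1/3)].
Sum ≈ 1.05933.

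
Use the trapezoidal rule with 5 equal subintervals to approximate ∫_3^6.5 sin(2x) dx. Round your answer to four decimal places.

Δx = (6.5 − 3)/5 = 0.7.
f(3) ≈ -0.2794, f(3.7) ≈ 0.8987, f(4.4) ≈ 0.5849, f(5.1) ≈ -0.6999, f(5.8) ≈ -0.8228, f(6.5) ≈ 0.4202.
T_5 = (Δx/2)·[f(x_0) + 2f(x_1) + ... + 2f(x_{4}) + f(x_5)].
Sum ≈ 0.0219.

0.0219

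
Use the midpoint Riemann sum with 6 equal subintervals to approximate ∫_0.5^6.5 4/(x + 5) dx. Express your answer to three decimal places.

2.946

Δx = (6.5 − 0.5)/6 = 1.
Midpoints: 1, 2, 3, 4, 5, 6.
f(1) = 2/3, f(2) = 4/7, f(3) = 0.5, f(4) = 4/9, f(5) = 0.4, f(6) = 4/11.
Sum = Δx · [f(1) + f(2) + f(3) + ...].
Sum ≈ 2.946.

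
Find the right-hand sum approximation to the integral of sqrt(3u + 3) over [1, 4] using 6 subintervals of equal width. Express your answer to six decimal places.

9.995151

Δu = (4 − 1)/6 = 0.5.
Right endpoints: 1.5, 2, 2.5, 3, 3.5, 4.
f(1.5) ≈ 2.738613, f(2) ≈ 3.000000, f(2.5) ≈ 3.240370, f(3) ≈ 3.464102, f(3.5) ≈ 3.674235, f(4) ≈ 3.872983.
Sum = Δu · [f(1.5) + f(2) + f(2.5) + ...].
Sum ≈ 9.995151.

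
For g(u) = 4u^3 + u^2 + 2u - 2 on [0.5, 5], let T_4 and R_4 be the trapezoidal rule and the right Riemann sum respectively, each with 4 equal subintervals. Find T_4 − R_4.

-299.953125

T_4 = 714.5859375.
R_4 = 1014.5390625.
T_4 − R_4 = -299.953125.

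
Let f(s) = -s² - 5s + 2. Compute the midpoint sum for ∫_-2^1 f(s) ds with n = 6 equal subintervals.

Δs = (1 − (-2))/6 = 0.5.
Midpoints: -1.75, -1.25, -0.75, -0.25, 0.25, 0.75.
f(-1.75) = 7.6875, f(-1.25) = 6.6875, f(-0.75) = 5.1875, f(-0.25) = 3.1875, f(0.25) = 0.6875, f(0.75) = -2.3125.
Sum = Δs · [f(-1.75) + f(-1.25) + f(-0.75) + ...].
Sum = 10.5625.

10.5625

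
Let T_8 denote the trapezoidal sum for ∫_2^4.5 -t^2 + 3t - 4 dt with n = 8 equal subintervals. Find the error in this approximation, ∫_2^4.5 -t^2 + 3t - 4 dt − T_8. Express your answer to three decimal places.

0.041

Exact integral: ∫_2^4.5 f(t) dt ≈ -13.33333.
T_8 ≈ -13.37402.
Error ≈ -13.33333 − (-13.37402) ≈ 0.041.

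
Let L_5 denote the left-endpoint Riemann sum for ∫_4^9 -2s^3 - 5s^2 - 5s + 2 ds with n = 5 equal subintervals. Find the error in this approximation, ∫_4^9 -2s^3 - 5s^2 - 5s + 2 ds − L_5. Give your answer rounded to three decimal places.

-803.333

Exact integral: ∫_4^9 f(s) ds ≈ -4413.33333.
L_5 = -3610.
Error ≈ -4413.33333 − (-3610) ≈ -803.333.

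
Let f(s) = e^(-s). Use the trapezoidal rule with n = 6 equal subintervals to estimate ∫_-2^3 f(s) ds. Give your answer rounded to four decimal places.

7.7592

Δs = (3 − (-2))/6 = 5/6.
f(-2) ≈ 7.3891, f(-7/6) ≈ 3.2113, f(-1/3) ≈ 1.3956, f(0.5) ≈ 0.6065, f(4/3) ≈ 0.2636, f(13/6) ≈ 0.1146, f(3) ≈ 0.0498.
T_6 = (Δs/2)·[f(s_0) + 2f(s_1) + ... + 2f(s_{5}) + f(s_6)].
Sum ≈ 7.7592.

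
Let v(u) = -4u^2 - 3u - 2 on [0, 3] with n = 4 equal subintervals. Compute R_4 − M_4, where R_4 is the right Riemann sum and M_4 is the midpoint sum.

R_4 = -73.5.
M_4 = -54.9375.
R_4 − M_4 = -18.5625.

-18.5625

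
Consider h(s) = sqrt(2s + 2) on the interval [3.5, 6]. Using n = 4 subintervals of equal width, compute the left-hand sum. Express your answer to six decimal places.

Δs = (6 − 3.5)/4 = 0.625.
Left endpoints: 3.5, 4.125, 4.75, 5.375.
h(3.5) ≈ 3.000000, h(4.125) ≈ 3.201562, h(4.75) ≈ 3.391165, h(5.375) ≈ 3.570714.
Sum = Δs · [h(3.5) + h(4.125) + h(4.75) + h(5.375)].
Sum ≈ 8.227151.

8.227151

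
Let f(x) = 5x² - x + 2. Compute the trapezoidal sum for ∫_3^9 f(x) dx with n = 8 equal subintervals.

1148.8125

Δx = (9 − 3)/8 = 0.75.
f(3) = 44, f(3.75) = 68.5625, f(4.5) = 98.75, f(5.25) = 134.5625, f(6) = 176, f(6.75) = 223.0625, f(7.5) = 275.75, f(8.25) = 334.0625, f(9) = 398.
T_8 = (Δx/2)·[f(x_0) + 2f(x_1) + ... + 2f(x_{7}) + f(x_8)].
Sum = 1148.8125.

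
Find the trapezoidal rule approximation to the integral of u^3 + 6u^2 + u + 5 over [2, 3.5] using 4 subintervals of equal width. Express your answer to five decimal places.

115.39160

Δu = (3.5 − 2)/4 = 0.375.
f(2) = 39, f(2.375) = 27963/512, f(2.75) = 73.921875, f(3.125) = 49785/512, f(3.5) = 124.875.
T_4 = (Δu/2)·[f(u_0) + 2f(u_1) + 2f(u_2) + 2f(u_3) + f(u_4)].
Sum ≈ 115.39160.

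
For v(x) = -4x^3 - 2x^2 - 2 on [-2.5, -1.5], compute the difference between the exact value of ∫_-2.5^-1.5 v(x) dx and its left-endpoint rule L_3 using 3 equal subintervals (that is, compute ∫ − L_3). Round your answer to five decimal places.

Exact integral: ∫_-2.5^-1.5 v(x) dx ≈ 23.8333333.
L_3 ≈ 31.0740741.
Error ≈ 23.8333333 − 31.0740741 ≈ -7.24074.

-7.24074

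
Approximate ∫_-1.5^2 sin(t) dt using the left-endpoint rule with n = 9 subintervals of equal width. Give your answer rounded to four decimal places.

0.1100

Δt = (2 − (-1.5))/9 = 7/18.
Left endpoints: -1.5, -10/9, -13/18, -1/3, 1/18, 4/9, 5/6, 11/9, 29/18.
f(-1.5) ≈ -0.9975, f(-10/9) ≈ -0.8962, f(-13/18) ≈ -0.6611, f(-1/3) ≈ -0.3272, f(1/18) ≈ 0.0555, f(4/9) ≈ 0.4300, f(5/6) ≈ 0.7402, f(11/9) ≈ 0.9399, f(29/18) ≈ 0.9992.
Sum = Δt · [f(-1.5) + f(-10/9) + f(-13/18) + ...].
Sum ≈ 0.1100.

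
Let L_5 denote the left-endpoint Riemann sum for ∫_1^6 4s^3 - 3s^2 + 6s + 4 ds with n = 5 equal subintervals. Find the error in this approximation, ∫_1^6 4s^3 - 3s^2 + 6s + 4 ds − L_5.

360

Exact integral: ∫_1^6 f(s) ds = 1205.
L_5 = 845.
Error = 1205 − 845 = 360.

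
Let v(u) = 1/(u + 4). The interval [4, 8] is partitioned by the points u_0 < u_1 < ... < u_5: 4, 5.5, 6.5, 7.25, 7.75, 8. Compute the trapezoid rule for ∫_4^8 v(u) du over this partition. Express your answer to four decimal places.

Subinterval widths: 1.5, 1, 0.75, 0.5, 0.25.
v(4) = 0.125, v(5.5) = 2/19, v(6.5) = 2/21, v(7.25) = 4/45, v(7.75) = 4/47, v(8) = 1/12.
On each subinterval the trapezoid contributes (Δu_i/2)·[v(u_{i-1}) + v(u_i)].
Sum ≈ 0.4065.

0.4065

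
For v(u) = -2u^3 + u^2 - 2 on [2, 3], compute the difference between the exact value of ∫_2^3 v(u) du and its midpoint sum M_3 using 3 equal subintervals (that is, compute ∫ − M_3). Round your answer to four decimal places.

-0.1296

Exact integral: ∫_2^3 v(u) du ≈ -28.166667.
M_3 ≈ -28.037037.
Error ≈ -28.166667 − (-28.037037) ≈ -0.1296.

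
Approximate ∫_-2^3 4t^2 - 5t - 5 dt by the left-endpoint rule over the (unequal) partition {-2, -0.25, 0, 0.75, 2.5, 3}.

Subinterval widths: 1.75, 0.25, 0.75, 1.75, 0.5.
Left endpoints: -2, -0.25, 0, 0.75, 2.5.
f(-2) = 21, f(-0.25) = -3.5, f(0) = -5, f(0.75) = -6.5, f(2.5) = 7.5.
Sum = Σ Δt_i · f(t_i).
Sum = 24.5.

24.5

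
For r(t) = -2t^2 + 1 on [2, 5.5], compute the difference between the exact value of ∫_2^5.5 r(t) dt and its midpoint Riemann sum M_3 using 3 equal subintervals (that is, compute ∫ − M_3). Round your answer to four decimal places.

-0.7940

Exact integral: ∫_2^5.5 r(t) dt ≈ -102.083333.
M_3 ≈ -101.289352.
Error ≈ -102.083333 − (-101.289352) ≈ -0.7940.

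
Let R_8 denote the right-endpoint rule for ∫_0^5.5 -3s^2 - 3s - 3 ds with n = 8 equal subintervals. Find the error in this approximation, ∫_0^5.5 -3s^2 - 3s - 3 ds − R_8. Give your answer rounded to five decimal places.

Exact integral: ∫_0^5.5 f(s) ds = -228.25.
R_8 ≈ -266.4169922.
Error ≈ -228.25 − (-266.4169922) ≈ 38.16699.

38.16699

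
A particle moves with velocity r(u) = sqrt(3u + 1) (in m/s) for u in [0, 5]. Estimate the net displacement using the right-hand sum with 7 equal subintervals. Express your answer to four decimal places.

15.0259

Δu = (5 − 0)/7 = 5/7.
Right endpoints: 5/7, 10/7, 15/7, 20/7, 25/7, 30/7, 5.
r(5/7) ≈ 1.7728, r(10/7) ≈ 2.2991, r(15/7) ≈ 2.7255, r(20/7) ≈ 3.0938, r(25/7) ≈ 3.4226, r(30/7) ≈ 3.7225, r(5) ≈ 4.0000.
Sum = Δu · [r(5/7) + r(10/7) + r(15/7) + ...].
Sum ≈ 15.0259.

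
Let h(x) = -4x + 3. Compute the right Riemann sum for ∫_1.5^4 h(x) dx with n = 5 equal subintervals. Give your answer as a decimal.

-22.5

Δx = (4 − 1.5)/5 = 0.5.
Right endpoints: 2, 2.5, 3, 3.5, 4.
h(2) = -5, h(2.5) = -7, h(3) = -9, h(3.5) = -11, h(4) = -13.
Sum = Δx · [h(2) + h(2.5) + h(3) + h(3.5) + h(4)].
Sum = -22.5.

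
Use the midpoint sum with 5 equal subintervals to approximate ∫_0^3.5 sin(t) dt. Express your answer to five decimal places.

1.97657

Δt = (3.5 − 0)/5 = 0.7.
Midpoints: 0.35, 1.05, 1.75, 2.45, 3.15.
f(0.35) ≈ 0.34290, f(1.05) ≈ 0.86742, f(1.75) ≈ 0.98399, f(2.45) ≈ 0.63776, f(3.15) ≈ -0.00841.
Sum = Δt · [f(0.35) + f(1.05) + f(1.75) + f(2.45) + f(3.15)].
Sum ≈ 1.97657.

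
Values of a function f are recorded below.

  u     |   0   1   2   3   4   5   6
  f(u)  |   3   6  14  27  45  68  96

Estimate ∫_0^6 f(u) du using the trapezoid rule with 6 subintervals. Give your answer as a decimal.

Δu = 1.
T_6 = (1/2)·[3 + 2·6 + 2·14 + 2·27 + 2·45 + 2·68 + 96] = 209.5.

209.5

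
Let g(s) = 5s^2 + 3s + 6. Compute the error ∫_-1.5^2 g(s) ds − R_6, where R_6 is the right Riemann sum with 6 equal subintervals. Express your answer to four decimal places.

Exact integral: ∫_-1.5^2 g(s) ds ≈ 42.583333.
R_6 ≈ 49.190394.
Error ≈ 42.583333 − 49.190394 ≈ -6.6071.

-6.6071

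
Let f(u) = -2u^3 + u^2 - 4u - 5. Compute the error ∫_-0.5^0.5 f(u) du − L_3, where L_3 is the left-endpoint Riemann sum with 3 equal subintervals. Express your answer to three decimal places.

Exact integral: ∫_-0.5^0.5 f(u) du ≈ -4.91667.
L_3 ≈ -4.14815.
Error ≈ -4.91667 − (-4.14815) ≈ -0.769.

-0.769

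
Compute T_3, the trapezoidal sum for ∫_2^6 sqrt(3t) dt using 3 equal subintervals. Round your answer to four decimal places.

13.6667

Δt = (6 − 2)/3 = 4/3.
f(2) ≈ 2.4495, f(10/3) ≈ 3.1623, f(14/3) ≈ 3.7417, f(6) ≈ 4.2426.
T_3 = (Δt/2)·[f(t_0) + 2f(t_1) + 2f(t_2) + f(t_3)].
Sum ≈ 13.6667.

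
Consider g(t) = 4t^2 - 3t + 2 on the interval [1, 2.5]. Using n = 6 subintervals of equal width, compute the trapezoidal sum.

Δt = (2.5 − 1)/6 = 0.25.
g(1) = 3, g(1.25) = 4.5, g(1.5) = 6.5, g(1.75) = 9, g(2) = 12, g(2.25) = 15.5, g(2.5) = 19.5.
T_6 = (Δt/2)·[g(t_0) + 2g(t_1) + ... + 2g(t_{5}) + g(t_6)].
Sum = 14.6875.

14.6875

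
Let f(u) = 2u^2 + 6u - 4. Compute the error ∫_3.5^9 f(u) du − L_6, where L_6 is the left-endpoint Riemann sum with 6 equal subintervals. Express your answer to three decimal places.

Exact integral: ∫_3.5^9 f(u) du ≈ 641.66667.
L_6 ≈ 565.06134.
Error ≈ 641.66667 − 565.06134 ≈ 76.605.

76.605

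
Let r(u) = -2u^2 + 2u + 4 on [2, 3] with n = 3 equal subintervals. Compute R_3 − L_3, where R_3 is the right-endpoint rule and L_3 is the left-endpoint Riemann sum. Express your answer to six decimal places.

R_3 ≈ -5.03703704.
L_3 ≈ -2.37037037.
R_3 − L_3 ≈ -2.666667.

-2.666667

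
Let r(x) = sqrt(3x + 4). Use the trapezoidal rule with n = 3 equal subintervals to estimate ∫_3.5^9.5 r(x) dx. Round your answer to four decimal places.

28.8598

Δx = (9.5 − 3.5)/3 = 2.
r(3.5) ≈ 3.8079, r(5.5) ≈ 4.5277, r(7.5) ≈ 5.1478, r(9.5) ≈ 5.7009.
T_3 = (Δx/2)·[r(x_0) + 2r(x_1) + 2r(x_2) + r(x_3)].
Sum ≈ 28.8598.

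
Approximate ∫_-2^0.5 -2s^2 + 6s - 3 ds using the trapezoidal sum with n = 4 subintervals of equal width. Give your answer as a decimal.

Δs = (0.5 − (-2))/4 = 0.625.
f(-2) = -23, f(-1.375) = -15.03125, f(-0.75) = -8.625, f(-0.125) = -3.78125, f(0.5) = -0.5.
T_4 = (Δs/2)·[f(s_0) + 2f(s_1) + 2f(s_2) + 2f(s_3) + f(s_4)].
Sum = -24.4921875.

-24.4921875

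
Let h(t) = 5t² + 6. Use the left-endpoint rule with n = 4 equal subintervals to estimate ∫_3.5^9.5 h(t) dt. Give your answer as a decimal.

1112.25

Δt = (9.5 − 3.5)/4 = 1.5.
Left endpoints: 3.5, 5, 6.5, 8.
h(3.5) = 67.25, h(5) = 131, h(6.5) = 217.25, h(8) = 326.
Sum = Δt · [h(3.5) + h(5) + h(6.5) + h(8)].
Sum = 1112.25.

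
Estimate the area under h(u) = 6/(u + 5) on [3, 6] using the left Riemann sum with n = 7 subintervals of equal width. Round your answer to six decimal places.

1.955229

Δu = (6 − 3)/7 = 3/7.
Left endpoints: 3, 24/7, 27/7, 30/7, 33/7, 36/7, 39/7.
h(3) = 0.75, h(24/7) = 42/59, h(27/7) = 21/31, h(30/7) = 42/65, h(33/7) = 21/34, h(36/7) = 42/71, h(39/7) = 21/37.
Sum = Δu · [h(3) + h(24/7) + h(27/7) + ...].
Sum ≈ 1.955229.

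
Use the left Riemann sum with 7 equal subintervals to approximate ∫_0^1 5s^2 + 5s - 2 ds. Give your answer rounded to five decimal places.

Δs = (1 − 0)/7 = 1/7.
Left endpoints: 0, 1/7, 2/7, 3/7, 4/7, 5/7, 6/7.
f(0) = -2, f(1/7) = -58/49, f(2/7) = -8/49, f(3/7) = 52/49, f(4/7) = 122/49, f(5/7) = 202/49, f(6/7) = 292/49.
Sum = Δs · [f(0) + f(1/7) + f(2/7) + ...].
Sum ≈ 1.46939.

1.46939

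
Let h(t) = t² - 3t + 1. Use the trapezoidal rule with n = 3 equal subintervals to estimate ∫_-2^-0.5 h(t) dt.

9.8125

Δt = (-0.5 − (-2))/3 = 0.5.
h(-2) = 11, h(-1.5) = 7.75, h(-1) = 5, h(-0.5) = 2.75.
T_3 = (Δt/2)·[h(t_0) + 2h(t_1) + 2h(t_2) + h(t_3)].
Sum = 9.8125.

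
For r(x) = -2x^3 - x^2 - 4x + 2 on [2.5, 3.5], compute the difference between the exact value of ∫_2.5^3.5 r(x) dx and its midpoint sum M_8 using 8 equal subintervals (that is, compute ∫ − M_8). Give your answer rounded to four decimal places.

Exact integral: ∫_2.5^3.5 r(x) dx ≈ -74.583333.
M_8 = -74.55859375.
Error ≈ -74.583333 − (-74.55859375) ≈ -0.0247.

-0.0247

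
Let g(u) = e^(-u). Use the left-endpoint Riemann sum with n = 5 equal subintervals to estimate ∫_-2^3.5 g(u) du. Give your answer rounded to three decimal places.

Δu = (3.5 − (-2))/5 = 1.1.
Left endpoints: -2, -0.9, 0.2, 1.3, 2.4.
g(-2) ≈ 7.389, g(-0.9) ≈ 2.460, g(0.2) ≈ 0.819, g(1.3) ≈ 0.273, g(2.4) ≈ 0.091.
Sum = Δu · [g(-2) + g(-0.9) + g(0.2) + g(1.3) + g(2.4)].
Sum ≈ 12.134.

12.134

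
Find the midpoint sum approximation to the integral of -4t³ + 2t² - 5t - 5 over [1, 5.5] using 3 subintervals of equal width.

-868.21875

Δt = (5.5 − 1)/3 = 1.5.
Midpoints: 1.75, 3.25, 4.75.
f(1.75) = -29.0625, f(3.25) = -137.4375, f(4.75) = -412.3125.
Sum = Δt · [f(1.75) + f(3.25) + f(4.75)].
Sum = -868.21875.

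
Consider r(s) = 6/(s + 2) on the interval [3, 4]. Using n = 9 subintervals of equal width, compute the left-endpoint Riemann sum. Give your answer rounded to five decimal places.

1.10512

Δs = (4 − 3)/9 = 1/9.
Left endpoints: 3, 28/9, 29/9, 10/3, 31/9, 32/9, 11/3, 34/9, 35/9.
r(3) = 1.2, r(28/9) = 27/23, r(29/9) = 54/47, r(10/3) = 1.125, r(31/9) = 54/49, r(32/9) = 1.08, r(11/3) = 18/17, r(34/9) = 27/26, r(35/9) = 54/53.
Sum = Δs · [r(3) + r(28/9) + r(29/9) + ...].
Sum ≈ 1.10512.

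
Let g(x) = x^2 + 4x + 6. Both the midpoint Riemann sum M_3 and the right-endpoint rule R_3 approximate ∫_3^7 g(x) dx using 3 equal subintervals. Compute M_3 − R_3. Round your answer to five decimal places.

M_3 ≈ 208.7407407.
R_3 ≈ 247.8518519.
M_3 − R_3 ≈ -39.11111.

-39.11111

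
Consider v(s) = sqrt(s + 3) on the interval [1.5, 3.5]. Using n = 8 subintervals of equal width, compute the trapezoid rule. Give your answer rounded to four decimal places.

Δs = (3.5 − 1.5)/8 = 0.25.
v(1.5) ≈ 2.1213, v(1.75) ≈ 2.1794, v(2) ≈ 2.2361, v(2.25) ≈ 2.2913, v(2.5) ≈ 2.3452, v(2.75) ≈ 2.3979, v(3) ≈ 2.4495, v(3.25) ≈ 2.5000, v(3.5) ≈ 2.5495.
T_8 = (Δs/2)·[v(s_0) + 2v(s_1) + ... + 2v(s_{7}) + v(s_8)].
Sum ≈ 4.6837.

4.6837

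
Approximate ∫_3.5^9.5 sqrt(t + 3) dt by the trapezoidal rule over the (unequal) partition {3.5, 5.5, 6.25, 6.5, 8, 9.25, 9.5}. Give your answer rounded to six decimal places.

Subinterval widths: 2, 0.75, 0.25, 1.5, 1.25, 0.25.
f(3.5) ≈ 2.549510, f(5.5) ≈ 2.915476, f(6.25) ≈ 3.041381, f(6.5) ≈ 3.082207, f(8) ≈ 3.316625, f(9.25) ≈ 3.500000, f(9.5) ≈ 3.535534.
On each subinterval the trapezoid contributes (Δt_i/2)·[f(t_{i-1}) + f(t_i)].
Sum ≈ 18.403212.

18.403212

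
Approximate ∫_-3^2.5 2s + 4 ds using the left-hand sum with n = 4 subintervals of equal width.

11.6875

Δs = (2.5 − (-3))/4 = 1.375.
Left endpoints: -3, -1.625, -0.25, 1.125.
f(-3) = -2, f(-1.625) = 0.75, f(-0.25) = 3.5, f(1.125) = 6.25.
Sum = Δs · [f(-3) + f(-1.625) + f(-0.25) + f(1.125)].
Sum = 11.6875.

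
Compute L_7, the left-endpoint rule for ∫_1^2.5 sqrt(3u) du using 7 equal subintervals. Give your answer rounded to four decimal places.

3.3006

Δu = (2.5 − 1)/7 = 3/14.
Left endpoints: 1, 17/14, 10/7, 23/14, 13/7, 29/14, 16/7.
f(1) ≈ 1.7321, f(17/14) ≈ 1.9086, f(10/7) ≈ 2.0702, f(23/14) ≈ 2.2200, f(13/7) ≈ 2.3604, f(29/14) ≈ 2.4928, f(16/7) ≈ 2.6186.
Sum = Δu · [f(1) + f(17/14) + f(10/7) + ...].
Sum ≈ 3.3006.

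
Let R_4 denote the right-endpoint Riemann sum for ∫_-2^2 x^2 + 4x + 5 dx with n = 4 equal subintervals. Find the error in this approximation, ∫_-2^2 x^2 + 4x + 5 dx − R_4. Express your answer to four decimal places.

-8.6667

Exact integral: ∫_-2^2 f(x) dx ≈ 25.333333.
R_4 = 34.
Error ≈ 25.333333 − 34 ≈ -8.6667.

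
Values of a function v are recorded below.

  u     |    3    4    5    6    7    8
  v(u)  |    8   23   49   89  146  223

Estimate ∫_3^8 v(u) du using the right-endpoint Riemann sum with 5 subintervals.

Δu = 1.
Sum = 1·[23 + 49 + 89 + 146 + 223] = 530.

530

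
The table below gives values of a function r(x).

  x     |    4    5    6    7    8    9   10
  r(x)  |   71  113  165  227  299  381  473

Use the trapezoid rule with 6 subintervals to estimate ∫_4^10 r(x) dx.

Δx = 1.
T_6 = (1/2)·[71 + 2·113 + 2·165 + 2·227 + 2·299 + 2·381 + 473] = 1457.

1457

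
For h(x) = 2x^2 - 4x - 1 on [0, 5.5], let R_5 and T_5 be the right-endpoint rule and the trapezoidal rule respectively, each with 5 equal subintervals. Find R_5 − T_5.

21.175

R_5 = 68.31.
T_5 = 47.135.
R_5 − T_5 = 21.175.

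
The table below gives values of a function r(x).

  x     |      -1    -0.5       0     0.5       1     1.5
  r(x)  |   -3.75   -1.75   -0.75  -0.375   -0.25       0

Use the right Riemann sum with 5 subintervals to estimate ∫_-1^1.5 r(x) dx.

-1.5625

Δx = 0.5.
Sum = 0.5·[(-1.75) + (-0.75) + (-0.375) + (-0.25) + 0] = -1.5625.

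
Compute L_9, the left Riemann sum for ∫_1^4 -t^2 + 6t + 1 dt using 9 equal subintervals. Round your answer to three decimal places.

26.444

Δt = (4 − 1)/9 = 1/3.
Left endpoints: 1, 4/3, 5/3, 2, 7/3, 8/3, 3, 10/3, 11/3.
f(1) = 6, f(4/3) = 65/9, f(5/3) = 74/9, f(2) = 9, f(7/3) = 86/9, f(8/3) = 89/9, f(3) = 10, f(10/3) = 89/9, f(11/3) = 86/9.
Sum = Δt · [f(1) + f(4/3) + f(5/3) + ...].
Sum ≈ 26.444.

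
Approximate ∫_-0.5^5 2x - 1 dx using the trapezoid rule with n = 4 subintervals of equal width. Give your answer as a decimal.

19.25

Δx = (5 − (-0.5))/4 = 1.375.
f(-0.5) = -2, f(0.875) = 0.75, f(2.25) = 3.5, f(3.625) = 6.25, f(5) = 9.
T_4 = (Δx/2)·[f(x_0) + 2f(x_1) + 2f(x_2) + 2f(x_3) + f(x_4)].
Sum = 19.25.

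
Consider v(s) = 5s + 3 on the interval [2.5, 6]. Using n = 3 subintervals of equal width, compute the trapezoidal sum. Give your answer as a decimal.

Δs = (6 − 2.5)/3 = 7/6.
v(2.5) = 15.5, v(11/3) = 64/3, v(29/6) = 163/6, v(6) = 33.
T_3 = (Δs/2)·[v(s_0) + 2v(s_1) + 2v(s_2) + v(s_3)].
Sum = 84.875.

84.875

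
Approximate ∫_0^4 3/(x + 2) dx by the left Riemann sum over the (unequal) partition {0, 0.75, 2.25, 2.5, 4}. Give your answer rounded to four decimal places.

3.9378

Subinterval widths: 0.75, 1.5, 0.25, 1.5.
Left endpoints: 0, 0.75, 2.25, 2.5.
f(0) = 1.5, f(0.75) = 12/11, f(2.25) = 12/17, f(2.5) = 2/3.
Sum = Σ Δx_i · f(x_i).
Sum ≈ 3.9378.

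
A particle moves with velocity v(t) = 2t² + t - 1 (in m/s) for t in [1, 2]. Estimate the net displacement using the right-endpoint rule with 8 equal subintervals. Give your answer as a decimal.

Δt = (2 − 1)/8 = 0.125.
Right endpoints: 1.125, 1.25, 1.375, 1.5, 1.625, 1.75, 1.875, 2.
v(1.125) = 2.65625, v(1.25) = 3.375, v(1.375) = 4.15625, v(1.5) = 5, v(1.625) = 5.90625, v(1.75) = 6.875, v(1.875) = 7.90625, v(2) = 9.
Sum = Δt · [v(1.125) + v(1.25) + v(1.375) + ...].
Sum = 5.609375.

5.609375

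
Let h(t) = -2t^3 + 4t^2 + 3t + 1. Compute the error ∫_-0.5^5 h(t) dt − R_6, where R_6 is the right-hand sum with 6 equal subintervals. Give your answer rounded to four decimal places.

Exact integral: ∫_-0.5^5 h(t) dt ≈ -103.010417.
R_6 ≈ -172.088252.
Error ≈ -103.010417 − (-172.088252) ≈ 69.0778.

69.0778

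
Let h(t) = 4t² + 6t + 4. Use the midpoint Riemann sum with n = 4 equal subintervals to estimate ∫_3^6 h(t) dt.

344.4375

Δt = (6 − 3)/4 = 0.75.
Midpoints: 3.375, 4.125, 4.875, 5.625.
h(3.375) = 69.8125, h(4.125) = 96.8125, h(4.875) = 128.3125, h(5.625) = 164.3125.
Sum = Δt · [h(3.375) + h(4.125) + h(4.875) + h(5.625)].
Sum = 344.4375.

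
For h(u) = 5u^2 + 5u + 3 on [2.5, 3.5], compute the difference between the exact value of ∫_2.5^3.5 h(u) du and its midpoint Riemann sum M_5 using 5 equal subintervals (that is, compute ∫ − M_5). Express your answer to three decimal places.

Exact integral: ∫_2.5^3.5 h(u) du ≈ 63.41667.
M_5 = 63.4.
Error ≈ 63.41667 − 63.4 ≈ 0.017.

0.017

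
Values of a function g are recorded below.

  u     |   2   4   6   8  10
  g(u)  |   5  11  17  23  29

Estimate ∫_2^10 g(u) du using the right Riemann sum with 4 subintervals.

Δu = 2.
Sum = 2·[11 + 17 + 23 + 29] = 160.

160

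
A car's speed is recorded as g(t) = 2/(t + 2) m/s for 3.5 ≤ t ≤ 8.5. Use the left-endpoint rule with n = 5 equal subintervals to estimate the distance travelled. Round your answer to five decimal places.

1.38382

Δt = (8.5 − 3.5)/5 = 1.
Left endpoints: 3.5, 4.5, 5.5, 6.5, 7.5.
g(3.5) = 4/11, g(4.5) = 4/13, g(5.5) = 4/15, g(6.5) = 4/17, g(7.5) = 4/19.
Sum = Δt · [g(3.5) + g(4.5) + g(5.5) + g(6.5) + g(7.5)].
Sum ≈ 1.38382.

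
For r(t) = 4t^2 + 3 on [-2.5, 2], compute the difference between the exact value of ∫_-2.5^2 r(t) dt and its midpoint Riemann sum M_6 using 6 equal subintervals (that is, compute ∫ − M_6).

0.84375

Exact integral: ∫_-2.5^2 r(t) dt = 45.
M_6 = 44.15625.
Error = 45 − 44.15625 = 0.84375.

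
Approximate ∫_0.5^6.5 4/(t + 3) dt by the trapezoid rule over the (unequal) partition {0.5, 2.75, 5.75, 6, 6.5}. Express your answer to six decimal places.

Subinterval widths: 2.25, 3, 0.25, 0.5.
f(0.5) = 8/7, f(2.75) = 16/23, f(5.75) = 16/35, f(6) = 4/9, f(6.5) = 8/19.
On each subinterval the trapezoid contributes (Δt_i/2)·[f(t_{i-1}) + f(t_i)].
Sum ≈ 4.126588.

4.126588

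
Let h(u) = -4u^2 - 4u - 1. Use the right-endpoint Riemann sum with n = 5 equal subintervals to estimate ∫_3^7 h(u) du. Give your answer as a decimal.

-577.44

Δu = (7 − 3)/5 = 0.8.
Right endpoints: 3.8, 4.6, 5.4, 6.2, 7.
h(3.8) = -73.96, h(4.6) = -104.04, h(5.4) = -139.24, h(6.2) = -179.56, h(7) = -225.
Sum = Δu · [h(3.8) + h(4.6) + h(5.4) + h(6.2) + h(7)].
Sum = -577.44.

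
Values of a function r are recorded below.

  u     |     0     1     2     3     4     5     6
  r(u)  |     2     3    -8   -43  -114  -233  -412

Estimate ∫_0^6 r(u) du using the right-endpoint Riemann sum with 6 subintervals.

-807

Δu = 1.
Sum = 1·[3 + (-8) + (-43) + (-114) + (-233) + (-412)] = -807.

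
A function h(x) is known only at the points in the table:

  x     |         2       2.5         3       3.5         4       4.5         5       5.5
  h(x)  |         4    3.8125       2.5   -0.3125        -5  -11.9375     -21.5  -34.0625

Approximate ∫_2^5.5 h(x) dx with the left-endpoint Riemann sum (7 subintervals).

Δx = 0.5.
Sum = 0.5·[4 + 3.8125 + 2.5 + (-0.3125) + (-5) + (-11.9375) + (-21.5)] = -14.21875.

-14.21875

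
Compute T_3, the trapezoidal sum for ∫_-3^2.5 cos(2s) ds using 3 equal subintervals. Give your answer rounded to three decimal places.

0.305

Δs = (2.5 − (-3))/3 = 11/6.
f(-3) ≈ 0.960, f(-7/6) ≈ -0.691, f(2/3) ≈ 0.235, f(2.5) ≈ 0.284.
T_3 = (Δs/2)·[f(s_0) + 2f(s_1) + 2f(s_2) + f(s_3)].
Sum ≈ 0.305.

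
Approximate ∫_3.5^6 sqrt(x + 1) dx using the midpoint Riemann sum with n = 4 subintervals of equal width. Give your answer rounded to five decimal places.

5.98364

Δx = (6 − 3.5)/4 = 0.625.
Midpoints: 3.8125, 4.4375, 5.0625, 5.6875.
f(3.8125) ≈ 2.19374, f(4.4375) ≈ 2.33184, f(5.0625) ≈ 2.46221, f(5.6875) ≈ 2.58602.
Sum = Δx · [f(3.8125) + f(4.4375) + f(5.0625) + f(5.6875)].
Sum ≈ 5.98364.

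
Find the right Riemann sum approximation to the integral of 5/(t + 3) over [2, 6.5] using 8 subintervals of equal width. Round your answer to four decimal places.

Δt = (6.5 − 2)/8 = 0.5625.
Right endpoints: 2.5625, 3.125, 3.6875, 4.25, 4.8125, 5.375, 5.9375, 6.5.
f(2.5625) = 80/89, f(3.125) = 40/49, f(3.6875) = 80/107, f(4.25) = 20/29, f(4.8125) = 0.64, f(5.375) = 40/67, f(5.9375) = 80/143, f(6.5) = 10/19.
Sum = Δt · [f(2.5625) + f(3.125) + f(3.6875) + ...].
Sum ≈ 3.0799.

3.0799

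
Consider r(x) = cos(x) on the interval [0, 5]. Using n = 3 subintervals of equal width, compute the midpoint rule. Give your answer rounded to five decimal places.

-1.07961

Δx = (5 − 0)/3 = 5/3.
Midpoints: 5/6, 2.5, 25/6.
r(5/6) ≈ 0.67241, r(2.5) ≈ -0.80114, r(25/6) ≈ -0.51904.
Sum = Δx · [r(5/6) + r(2.5) + r(25/6)].
Sum ≈ -1.07961.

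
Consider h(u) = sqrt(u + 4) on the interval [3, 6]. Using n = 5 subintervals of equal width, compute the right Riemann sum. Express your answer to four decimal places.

Δu = (6 − 3)/5 = 0.6.
Right endpoints: 3.6, 4.2, 4.8, 5.4, 6.
h(3.6) ≈ 2.7568, h(4.2) ≈ 2.8636, h(4.8) ≈ 2.9665, h(5.4) ≈ 3.0659, h(6) ≈ 3.1623.
Sum = Δu · [h(3.6) + h(4.2) + h(4.8) + h(5.4) + h(6)].
Sum ≈ 8.8890.

8.8890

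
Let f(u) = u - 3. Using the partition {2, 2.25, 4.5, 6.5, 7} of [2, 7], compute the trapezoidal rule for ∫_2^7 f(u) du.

Subinterval widths: 0.25, 2.25, 2, 0.5.
f(2) = -1, f(2.25) = -0.75, f(4.5) = 1.5, f(6.5) = 3.5, f(7) = 4.
On each subinterval the trapezoid contributes (Δu_i/2)·[f(u_{i-1}) + f(u_i)].
Sum = 7.5.

7.5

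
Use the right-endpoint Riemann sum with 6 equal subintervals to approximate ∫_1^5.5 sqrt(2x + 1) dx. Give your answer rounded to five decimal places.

Δx = (5.5 − 1)/6 = 0.75.
Right endpoints: 1.75, 2.5, 3.25, 4, 4.75, 5.5.
f(1.75) ≈ 2.12132, f(2.5) ≈ 2.44949, f(3.25) ≈ 2.73861, f(4) ≈ 3.00000, f(4.75) ≈ 3.24037, f(5.5) ≈ 3.46410.
Sum = Δx · [f(1.75) + f(2.5) + f(3.25) + ...].
Sum ≈ 12.76042.

12.76042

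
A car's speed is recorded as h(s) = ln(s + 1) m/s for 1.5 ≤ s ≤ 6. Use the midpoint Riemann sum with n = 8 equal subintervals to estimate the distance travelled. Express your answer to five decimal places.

Δs = (6 − 1.5)/8 = 0.5625.
Midpoints: 1.78125, 2.34375, 2.90625, 3.46875, 4.03125, 4.59375, 5.15625, 5.71875.
h(1.78125) ≈ 1.02290, h(2.34375) ≈ 1.20709, h(2.90625) ≈ 1.36258, h(3.46875) ≈ 1.49711, h(4.03125) ≈ 1.61567, h(4.59375) ≈ 1.72165, h(5.15625) ≈ 1.81747, h(5.71875) ≈ 1.90490.
Sum = Δs · [h(1.78125) + h(2.34375) + h(2.90625) + ...].
Sum ≈ 6.83402.

6.83402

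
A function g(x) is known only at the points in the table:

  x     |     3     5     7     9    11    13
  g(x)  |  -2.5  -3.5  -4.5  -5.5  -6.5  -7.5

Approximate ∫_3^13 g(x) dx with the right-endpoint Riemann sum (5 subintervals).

-55

Δx = 2.
Sum = 2·[(-3.5) + (-4.5) + (-5.5) + (-6.5) + (-7.5)] = -55.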